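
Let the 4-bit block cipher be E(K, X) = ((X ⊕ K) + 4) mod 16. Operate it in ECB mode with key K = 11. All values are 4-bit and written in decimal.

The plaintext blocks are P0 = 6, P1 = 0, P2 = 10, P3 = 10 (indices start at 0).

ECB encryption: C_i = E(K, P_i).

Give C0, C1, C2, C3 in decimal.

C0 = 1, C1 = 15, C2 = 5, C3 = 5

C0: E(K, 6) = 1.
C1: E(K, 0) = 15.
C2: E(K, 10) = 5.
C3: E(K, 10) = 5.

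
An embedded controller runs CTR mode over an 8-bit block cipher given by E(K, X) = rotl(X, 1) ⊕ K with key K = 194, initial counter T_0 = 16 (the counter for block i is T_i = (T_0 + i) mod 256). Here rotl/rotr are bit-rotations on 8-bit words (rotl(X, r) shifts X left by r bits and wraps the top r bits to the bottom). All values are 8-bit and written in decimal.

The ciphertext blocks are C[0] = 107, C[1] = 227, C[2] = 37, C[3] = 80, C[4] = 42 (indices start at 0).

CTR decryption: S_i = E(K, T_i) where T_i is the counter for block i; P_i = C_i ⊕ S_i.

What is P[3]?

P[3]: T = 19, S = E(K, T) = 228; 80 ⊕ 228 = 180.

P[3] = 180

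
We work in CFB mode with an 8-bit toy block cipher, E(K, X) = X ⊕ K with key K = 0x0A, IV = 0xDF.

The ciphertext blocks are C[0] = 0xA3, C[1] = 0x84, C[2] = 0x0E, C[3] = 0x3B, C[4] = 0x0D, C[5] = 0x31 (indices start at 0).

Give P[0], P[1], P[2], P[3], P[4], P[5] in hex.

P[0] = 0x76, P[1] = 0x2D, P[2] = 0x80, P[3] = 0x3F, P[4] = 0x3C, P[5] = 0x36

CFB decryption: P_i = C_i ⊕ E(K, C_{i−1}), with C_{−1} = IV.
P[0]: E(K, 0xDF) = 0xD5; 0xA3 ⊕ 0xD5 = 0x76.
P[1]: E(K, 0xA3) = 0xA9; 0x84 ⊕ 0xA9 = 0x2D.
P[2]: E(K, 0x84) = 0x8E; 0x0E ⊕ 0x8E = 0x80.
P[3]: E(K, 0x0E) = 0x04; 0x3B ⊕ 0x04 = 0x3F.
P[4]: E(K, 0x3B) = 0x31; 0x0D ⊕ 0x31 = 0x3C.
P[5]: E(K, 0x0D) = 0x07; 0x31 ⊕ 0x07 = 0x36.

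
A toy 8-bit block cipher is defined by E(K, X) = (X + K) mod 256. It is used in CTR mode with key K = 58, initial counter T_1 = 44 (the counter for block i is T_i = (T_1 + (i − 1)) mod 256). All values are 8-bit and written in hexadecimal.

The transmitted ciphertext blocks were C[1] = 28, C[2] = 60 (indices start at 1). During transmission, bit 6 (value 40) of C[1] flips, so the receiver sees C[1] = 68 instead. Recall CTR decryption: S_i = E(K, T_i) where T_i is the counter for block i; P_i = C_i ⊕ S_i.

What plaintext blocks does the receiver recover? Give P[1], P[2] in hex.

P[1] = F4, P[2] = FD

Only C[1] changed, to 68. In CTR, a change in C_i flips the same bit in P_i only; the keystream is unaffected. Decrypting the received ciphertext:
P[1]: T = 44, S = E(K, T) = 9C; 68 ⊕ 9C = F4.
P[2]: T = 45, S = E(K, T) = 9D; 60 ⊕ 9D = FD.
Blocks that differ from the original plaintext: P[1].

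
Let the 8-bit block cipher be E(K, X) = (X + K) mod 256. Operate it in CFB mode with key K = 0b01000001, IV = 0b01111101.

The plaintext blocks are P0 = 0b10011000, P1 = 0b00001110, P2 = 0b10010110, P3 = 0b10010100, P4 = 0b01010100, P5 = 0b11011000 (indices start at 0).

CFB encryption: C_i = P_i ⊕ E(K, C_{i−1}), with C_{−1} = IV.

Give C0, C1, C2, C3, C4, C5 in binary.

C0 = 0b00100110, C1 = 0b01101001, C2 = 0b00111100, C3 = 0b11101001, C4 = 0b01111110, C5 = 0b01100111

C0: E(K, 0b01111101) = 0b10111110; 0b10011000 ⊕ 0b10111110 = 0b00100110.
C1: E(K, 0b00100110) = 0b01100111; 0b00001110 ⊕ 0b01100111 = 0b01101001.
C2: E(K, 0b01101001) = 0b10101010; 0b10010110 ⊕ 0b10101010 = 0b00111100.
C3: E(K, 0b00111100) = 0b01111101; 0b10010100 ⊕ 0b01111101 = 0b11101001.
C4: E(K, 0b11101001) = 0b00101010; 0b01010100 ⊕ 0b00101010 = 0b01111110.
C5: E(K, 0b01111110) = 0b10111111; 0b11011000 ⊕ 0b10111111 = 0b01100111.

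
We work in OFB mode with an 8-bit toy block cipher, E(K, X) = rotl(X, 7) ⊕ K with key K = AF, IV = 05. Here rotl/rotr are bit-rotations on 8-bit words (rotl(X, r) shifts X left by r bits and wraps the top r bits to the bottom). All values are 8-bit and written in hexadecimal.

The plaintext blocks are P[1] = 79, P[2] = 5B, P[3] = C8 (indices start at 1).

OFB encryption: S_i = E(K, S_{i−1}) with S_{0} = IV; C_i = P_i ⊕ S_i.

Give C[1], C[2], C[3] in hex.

C[1]: S = E(K, 05) = 2D; 79 ⊕ 2D = 54.
C[2]: S = E(K, 2D) = 39; 5B ⊕ 39 = 62.
C[3]: S = E(K, 39) = 33; C8 ⊕ 33 = FB.

C[1] = 54, C[2] = 62, C[3] = FB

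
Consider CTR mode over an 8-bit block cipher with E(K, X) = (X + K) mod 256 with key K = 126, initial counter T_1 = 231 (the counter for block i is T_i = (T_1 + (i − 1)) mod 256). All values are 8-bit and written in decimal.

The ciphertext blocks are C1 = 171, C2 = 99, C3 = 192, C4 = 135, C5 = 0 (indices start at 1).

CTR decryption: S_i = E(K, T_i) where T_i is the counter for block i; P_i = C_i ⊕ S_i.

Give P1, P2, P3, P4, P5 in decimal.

P1 = 206, P2 = 5, P3 = 167, P4 = 239, P5 = 105

P1: T = 231, S = E(K, T) = 101; 171 ⊕ 101 = 206.
P2: T = 232, S = E(K, T) = 102; 99 ⊕ 102 = 5.
P3: T = 233, S = E(K, T) = 103; 192 ⊕ 103 = 167.
P4: T = 234, S = E(K, T) = 104; 135 ⊕ 104 = 239.
P5: T = 235, S = E(K, T) = 105; 0 ⊕ 105 = 105.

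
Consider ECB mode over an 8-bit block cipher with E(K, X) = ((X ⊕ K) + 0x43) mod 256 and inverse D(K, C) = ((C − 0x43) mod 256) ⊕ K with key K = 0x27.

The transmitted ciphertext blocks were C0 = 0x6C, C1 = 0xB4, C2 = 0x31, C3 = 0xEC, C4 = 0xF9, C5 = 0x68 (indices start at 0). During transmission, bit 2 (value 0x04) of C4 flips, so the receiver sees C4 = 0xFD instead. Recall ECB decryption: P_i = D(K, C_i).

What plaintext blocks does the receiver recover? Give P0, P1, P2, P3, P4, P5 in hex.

P0 = 0x0E, P1 = 0x56, P2 = 0xC9, P3 = 0x8E, P4 = 0x9D, P5 = 0x02

Only C4 changed, to 0xFD. In ECB, a change in C_i affects only P_i. Decrypting the received ciphertext:
P0: D(K, 0x6C) = 0x0E.
P1: D(K, 0xB4) = 0x56.
P2: D(K, 0x31) = 0xC9.
P3: D(K, 0xEC) = 0x8E.
P4: D(K, 0xFD) = 0x9D.
P5: D(K, 0x68) = 0x02.
Blocks that differ from the original plaintext: P4.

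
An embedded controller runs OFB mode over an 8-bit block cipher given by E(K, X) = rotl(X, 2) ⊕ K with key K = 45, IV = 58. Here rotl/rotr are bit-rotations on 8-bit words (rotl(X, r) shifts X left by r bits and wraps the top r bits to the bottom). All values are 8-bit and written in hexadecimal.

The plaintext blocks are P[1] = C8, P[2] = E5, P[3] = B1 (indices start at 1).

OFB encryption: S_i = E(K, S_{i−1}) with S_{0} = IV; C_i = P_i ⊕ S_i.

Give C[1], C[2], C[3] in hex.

C[1]: S = E(K, 58) = 24; C8 ⊕ 24 = EC.
C[2]: S = E(K, 24) = D5; E5 ⊕ D5 = 30.
C[3]: S = E(K, D5) = 12; B1 ⊕ 12 = A3.

C[1] = EC, C[2] = 30, C[3] = A3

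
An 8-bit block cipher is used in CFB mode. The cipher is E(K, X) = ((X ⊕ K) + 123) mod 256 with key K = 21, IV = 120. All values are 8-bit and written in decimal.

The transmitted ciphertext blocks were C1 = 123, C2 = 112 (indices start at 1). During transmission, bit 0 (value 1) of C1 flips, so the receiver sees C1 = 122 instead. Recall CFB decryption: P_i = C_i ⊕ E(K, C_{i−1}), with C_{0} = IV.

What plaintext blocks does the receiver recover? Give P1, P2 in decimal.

Only C1 changed, to 122. In CFB, a change in C_i flips the same bit in P_i and garbles P_{i+1}. Decrypting the received ciphertext:
P1: E(K, 120) = 232; 122 ⊕ 232 = 146.
P2: E(K, 122) = 234; 112 ⊕ 234 = 154.
Blocks that differ from the original plaintext: P1, P2.

P1 = 146, P2 = 154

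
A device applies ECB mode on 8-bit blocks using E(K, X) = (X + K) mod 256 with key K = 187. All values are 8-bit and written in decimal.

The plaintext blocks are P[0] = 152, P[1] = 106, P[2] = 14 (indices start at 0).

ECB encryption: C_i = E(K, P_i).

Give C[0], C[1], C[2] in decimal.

C[0] = 83, C[1] = 37, C[2] = 201

C[0]: E(K, 152) = 83.
C[1]: E(K, 106) = 37.
C[2]: E(K, 14) = 201.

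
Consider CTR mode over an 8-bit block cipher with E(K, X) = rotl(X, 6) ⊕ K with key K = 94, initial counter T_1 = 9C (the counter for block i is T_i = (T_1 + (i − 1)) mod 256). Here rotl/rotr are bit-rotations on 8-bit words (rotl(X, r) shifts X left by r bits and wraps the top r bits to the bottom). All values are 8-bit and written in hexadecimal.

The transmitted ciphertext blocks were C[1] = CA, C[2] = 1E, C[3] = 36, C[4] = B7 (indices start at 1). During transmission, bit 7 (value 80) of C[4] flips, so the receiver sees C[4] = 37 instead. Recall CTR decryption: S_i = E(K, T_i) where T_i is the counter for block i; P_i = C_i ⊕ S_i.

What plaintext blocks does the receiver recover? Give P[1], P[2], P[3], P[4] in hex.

Only C[4] changed, to 37. In CTR, a change in C_i flips the same bit in P_i only; the keystream is unaffected. Decrypting the received ciphertext:
P[1]: T = 9C, S = E(K, T) = B3; CA ⊕ B3 = 79.
P[2]: T = 9D, S = E(K, T) = F3; 1E ⊕ F3 = ED.
P[3]: T = 9E, S = E(K, T) = 33; 36 ⊕ 33 = 05.
P[4]: T = 9F, S = E(K, T) = 73; 37 ⊕ 73 = 44.
Blocks that differ from the original plaintext: P[4].

P[1] = 79, P[2] = ED, P[3] = 05, P[4] = 44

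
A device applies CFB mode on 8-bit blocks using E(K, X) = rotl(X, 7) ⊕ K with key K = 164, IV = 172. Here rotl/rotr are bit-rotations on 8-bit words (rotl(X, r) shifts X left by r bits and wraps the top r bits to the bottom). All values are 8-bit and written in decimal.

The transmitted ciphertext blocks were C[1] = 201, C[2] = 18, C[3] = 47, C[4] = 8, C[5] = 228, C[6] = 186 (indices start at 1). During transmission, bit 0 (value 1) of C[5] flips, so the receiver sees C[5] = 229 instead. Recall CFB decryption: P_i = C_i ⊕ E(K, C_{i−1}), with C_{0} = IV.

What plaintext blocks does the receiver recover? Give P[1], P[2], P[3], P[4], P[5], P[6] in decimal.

P[1] = 59, P[2] = 82, P[3] = 130, P[4] = 59, P[5] = 69, P[6] = 236

Only C[5] changed, to 229. In CFB, a change in C_i flips the same bit in P_i and garbles P_{i+1}. Decrypting the received ciphertext:
P[1]: E(K, 172) = 242; 201 ⊕ 242 = 59.
P[2]: E(K, 201) = 64; 18 ⊕ 64 = 82.
P[3]: E(K, 18) = 173; 47 ⊕ 173 = 130.
P[4]: E(K, 47) = 51; 8 ⊕ 51 = 59.
P[5]: E(K, 8) = 160; 229 ⊕ 160 = 69.
P[6]: E(K, 229) = 86; 186 ⊕ 86 = 236.
Blocks that differ from the original plaintext: P[5], P[6].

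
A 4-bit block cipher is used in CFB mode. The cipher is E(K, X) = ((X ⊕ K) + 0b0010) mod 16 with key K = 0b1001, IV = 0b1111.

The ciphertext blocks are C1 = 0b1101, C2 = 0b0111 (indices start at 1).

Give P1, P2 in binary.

CFB decryption: P_i = C_i ⊕ E(K, C_{i−1}), with C_{0} = IV.
P1: E(K, 0b1111) = 0b1000; 0b1101 ⊕ 0b1000 = 0b0101.
P2: E(K, 0b1101) = 0b0110; 0b0111 ⊕ 0b0110 = 0b0001.

P1 = 0b0101, P2 = 0b0001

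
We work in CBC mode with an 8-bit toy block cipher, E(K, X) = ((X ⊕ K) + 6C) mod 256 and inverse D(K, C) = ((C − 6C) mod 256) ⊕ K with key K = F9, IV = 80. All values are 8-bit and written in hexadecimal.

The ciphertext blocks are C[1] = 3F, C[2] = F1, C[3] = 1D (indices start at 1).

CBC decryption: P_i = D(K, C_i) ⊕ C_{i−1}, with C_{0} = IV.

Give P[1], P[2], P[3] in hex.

P[1] = AA, P[2] = 43, P[3] = B9

P[1]: D(K, 3F) = 2A; 2A ⊕ 80 = AA.
P[2]: D(K, F1) = 7C; 7C ⊕ 3F = 43.
P[3]: D(K, 1D) = 48; 48 ⊕ F1 = B9.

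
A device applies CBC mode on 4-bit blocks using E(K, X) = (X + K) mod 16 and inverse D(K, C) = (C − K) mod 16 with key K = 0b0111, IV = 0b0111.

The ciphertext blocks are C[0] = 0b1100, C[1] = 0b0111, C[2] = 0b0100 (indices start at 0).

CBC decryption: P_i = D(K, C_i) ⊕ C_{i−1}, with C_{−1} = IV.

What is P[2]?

P[2]: D(K, 0b0100) = 0b1101; 0b1101 ⊕ 0b0111 = 0b1010.

P[2] = 0b1010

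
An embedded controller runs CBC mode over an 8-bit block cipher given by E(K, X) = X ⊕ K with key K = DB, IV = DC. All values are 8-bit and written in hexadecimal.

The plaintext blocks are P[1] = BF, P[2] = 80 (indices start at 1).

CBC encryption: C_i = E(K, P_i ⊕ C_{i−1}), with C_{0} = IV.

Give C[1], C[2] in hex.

C[1]: P[1] ⊕ DC = 63; E(K, 63) = B8.
C[2]: P[2] ⊕ B8 = 38; E(K, 38) = E3.

C[1] = B8, C[2] = E3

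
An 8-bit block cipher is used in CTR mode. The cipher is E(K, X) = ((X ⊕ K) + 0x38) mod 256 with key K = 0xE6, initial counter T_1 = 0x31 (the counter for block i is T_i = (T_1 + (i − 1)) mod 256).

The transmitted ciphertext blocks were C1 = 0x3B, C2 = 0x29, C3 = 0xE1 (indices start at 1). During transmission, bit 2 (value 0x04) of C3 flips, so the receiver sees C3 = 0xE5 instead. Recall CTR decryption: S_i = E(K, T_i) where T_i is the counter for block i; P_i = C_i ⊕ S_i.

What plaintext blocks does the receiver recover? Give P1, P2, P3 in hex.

Only C3 changed, to 0xE5. In CTR, a change in C_i flips the same bit in P_i only; the keystream is unaffected. Decrypting the received ciphertext:
P1: T = 0x31, S = E(K, T) = 0x0F; 0x3B ⊕ 0x0F = 0x34.
P2: T = 0x32, S = E(K, T) = 0x0C; 0x29 ⊕ 0x0C = 0x25.
P3: T = 0x33, S = E(K, T) = 0x0D; 0xE5 ⊕ 0x0D = 0xE8.
Blocks that differ from the original plaintext: P3.

P1 = 0x34, P2 = 0x25, P3 = 0xE8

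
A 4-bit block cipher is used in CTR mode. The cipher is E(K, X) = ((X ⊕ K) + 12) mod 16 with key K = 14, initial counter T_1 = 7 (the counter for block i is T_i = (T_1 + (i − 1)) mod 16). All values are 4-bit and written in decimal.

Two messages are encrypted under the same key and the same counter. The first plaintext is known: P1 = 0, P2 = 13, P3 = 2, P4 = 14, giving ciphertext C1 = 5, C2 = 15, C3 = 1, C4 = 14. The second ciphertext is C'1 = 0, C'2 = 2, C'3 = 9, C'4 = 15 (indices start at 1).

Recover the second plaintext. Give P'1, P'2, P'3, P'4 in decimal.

P'1 = 5, P'2 = 0, P'3 = 10, P'4 = 15

In CTR with a reused counter, both messages share the same keystream S_i, so C_i ⊕ C'_i = P_i ⊕ P'_i and thus P'_i = P_i ⊕ C_i ⊕ C'_i.
P'1: 0 ⊕ 5 ⊕ 0 = 5.
P'2: 13 ⊕ 15 ⊕ 2 = 0.
P'3: 2 ⊕ 1 ⊕ 9 = 10.
P'4: 14 ⊕ 14 ⊕ 15 = 15.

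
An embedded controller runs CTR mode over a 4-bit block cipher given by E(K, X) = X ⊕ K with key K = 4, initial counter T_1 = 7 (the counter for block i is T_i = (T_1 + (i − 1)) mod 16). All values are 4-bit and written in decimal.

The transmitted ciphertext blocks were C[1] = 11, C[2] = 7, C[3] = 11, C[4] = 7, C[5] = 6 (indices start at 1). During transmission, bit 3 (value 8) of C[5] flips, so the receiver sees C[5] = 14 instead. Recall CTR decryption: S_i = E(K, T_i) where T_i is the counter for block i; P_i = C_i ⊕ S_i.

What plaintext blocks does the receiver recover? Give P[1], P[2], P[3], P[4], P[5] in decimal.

P[1] = 8, P[2] = 11, P[3] = 6, P[4] = 9, P[5] = 1

Only C[5] changed, to 14. In CTR, a change in C_i flips the same bit in P_i only; the keystream is unaffected. Decrypting the received ciphertext:
P[1]: T = 7, S = E(K, T) = 3; 11 ⊕ 3 = 8.
P[2]: T = 8, S = E(K, T) = 12; 7 ⊕ 12 = 11.
P[3]: T = 9, S = E(K, T) = 13; 11 ⊕ 13 = 6.
P[4]: T = 10, S = E(K, T) = 14; 7 ⊕ 14 = 9.
P[5]: T = 11, S = E(K, T) = 15; 14 ⊕ 15 = 1.
Blocks that differ from the original plaintext: P[5].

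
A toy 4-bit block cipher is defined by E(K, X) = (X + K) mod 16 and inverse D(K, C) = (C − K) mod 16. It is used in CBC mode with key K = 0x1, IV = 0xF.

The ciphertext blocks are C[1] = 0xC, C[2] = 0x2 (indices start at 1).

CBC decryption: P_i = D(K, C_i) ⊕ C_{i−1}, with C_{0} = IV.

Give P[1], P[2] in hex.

P[1]: D(K, 0xC) = 0xB; 0xB ⊕ 0xF = 0x4.
P[2]: D(K, 0x2) = 0x1; 0x1 ⊕ 0xC = 0xD.

P[1] = 0x4, P[2] = 0xD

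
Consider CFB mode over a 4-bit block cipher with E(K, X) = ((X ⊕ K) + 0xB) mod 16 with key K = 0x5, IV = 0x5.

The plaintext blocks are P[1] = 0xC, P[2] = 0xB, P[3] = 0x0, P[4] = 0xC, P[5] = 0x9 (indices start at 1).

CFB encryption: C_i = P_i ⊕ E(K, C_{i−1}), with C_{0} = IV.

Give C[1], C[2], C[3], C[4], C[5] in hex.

C[1] = 0x7, C[2] = 0x6, C[3] = 0xE, C[4] = 0xA, C[5] = 0x3

C[1]: E(K, 0x5) = 0xB; 0xC ⊕ 0xB = 0x7.
C[2]: E(K, 0x7) = 0xD; 0xB ⊕ 0xD = 0x6.
C[3]: E(K, 0x6) = 0xE; 0x0 ⊕ 0xE = 0xE.
C[4]: E(K, 0xE) = 0x6; 0xC ⊕ 0x6 = 0xA.
C[5]: E(K, 0xA) = 0xA; 0x9 ⊕ 0xA = 0x3.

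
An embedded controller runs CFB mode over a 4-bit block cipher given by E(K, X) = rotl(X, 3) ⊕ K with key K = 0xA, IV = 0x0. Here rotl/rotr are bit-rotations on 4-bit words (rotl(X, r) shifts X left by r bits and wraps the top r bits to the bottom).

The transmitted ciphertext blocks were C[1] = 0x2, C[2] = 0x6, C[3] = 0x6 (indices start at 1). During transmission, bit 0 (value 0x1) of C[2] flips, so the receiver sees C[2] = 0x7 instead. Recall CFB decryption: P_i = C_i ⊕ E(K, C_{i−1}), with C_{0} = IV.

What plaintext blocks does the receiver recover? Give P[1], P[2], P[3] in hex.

P[1] = 0x8, P[2] = 0xC, P[3] = 0x7

Only C[2] changed, to 0x7. In CFB, a change in C_i flips the same bit in P_i and garbles P_{i+1}. Decrypting the received ciphertext:
P[1]: E(K, 0x0) = 0xA; 0x2 ⊕ 0xA = 0x8.
P[2]: E(K, 0x2) = 0xB; 0x7 ⊕ 0xB = 0xC.
P[3]: E(K, 0x7) = 0x1; 0x6 ⊕ 0x1 = 0x7.
Blocks that differ from the original plaintext: P[2], P[3].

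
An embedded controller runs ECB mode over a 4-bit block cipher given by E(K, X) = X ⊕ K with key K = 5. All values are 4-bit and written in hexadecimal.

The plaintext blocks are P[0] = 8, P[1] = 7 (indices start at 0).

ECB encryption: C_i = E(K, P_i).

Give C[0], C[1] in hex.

C[0]: E(K, 8) = D.
C[1]: E(K, 7) = 2.

C[0] = D, C[1] = 2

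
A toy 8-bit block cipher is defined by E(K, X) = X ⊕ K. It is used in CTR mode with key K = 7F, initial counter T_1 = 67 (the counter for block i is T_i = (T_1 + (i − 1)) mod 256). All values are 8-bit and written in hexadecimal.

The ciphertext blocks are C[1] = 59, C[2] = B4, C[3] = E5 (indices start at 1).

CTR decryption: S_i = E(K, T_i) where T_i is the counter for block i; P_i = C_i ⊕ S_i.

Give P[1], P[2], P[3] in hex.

P[1]: T = 67, S = E(K, T) = 18; 59 ⊕ 18 = 41.
P[2]: T = 68, S = E(K, T) = 17; B4 ⊕ 17 = A3.
P[3]: T = 69, S = E(K, T) = 16; E5 ⊕ 16 = F3.

P[1] = 41, P[2] = A3, P[3] = F3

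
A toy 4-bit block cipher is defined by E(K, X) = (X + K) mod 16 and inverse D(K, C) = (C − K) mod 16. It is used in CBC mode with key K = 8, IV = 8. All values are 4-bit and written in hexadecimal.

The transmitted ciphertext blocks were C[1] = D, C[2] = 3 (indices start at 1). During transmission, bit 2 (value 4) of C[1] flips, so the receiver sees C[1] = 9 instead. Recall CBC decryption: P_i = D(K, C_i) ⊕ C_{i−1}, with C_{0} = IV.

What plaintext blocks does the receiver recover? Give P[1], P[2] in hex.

Only C[1] changed, to 9. In CBC, a change in C_i garbles P_i and flips the same bit in P_{i+1}. Decrypting the received ciphertext:
P[1]: D(K, 9) = 1; 1 ⊕ 8 = 9.
P[2]: D(K, 3) = B; B ⊕ 9 = 2.
Blocks that differ from the original plaintext: P[1], P[2].

P[1] = 9, P[2] = 2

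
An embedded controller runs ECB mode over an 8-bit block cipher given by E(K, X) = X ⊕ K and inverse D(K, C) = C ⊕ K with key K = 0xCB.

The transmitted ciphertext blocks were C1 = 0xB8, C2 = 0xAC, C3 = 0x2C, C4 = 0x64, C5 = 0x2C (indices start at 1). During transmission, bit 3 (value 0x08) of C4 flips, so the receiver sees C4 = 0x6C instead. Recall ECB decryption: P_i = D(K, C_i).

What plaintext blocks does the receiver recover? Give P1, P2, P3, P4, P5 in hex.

P1 = 0x73, P2 = 0x67, P3 = 0xE7, P4 = 0xA7, P5 = 0xE7

Only C4 changed, to 0x6C. In ECB, a change in C_i affects only P_i. Decrypting the received ciphertext:
P1: D(K, 0xB8) = 0x73.
P2: D(K, 0xAC) = 0x67.
P3: D(K, 0x2C) = 0xE7.
P4: D(K, 0x6C) = 0xA7.
P5: D(K, 0x2C) = 0xE7.
Blocks that differ from the original plaintext: P4.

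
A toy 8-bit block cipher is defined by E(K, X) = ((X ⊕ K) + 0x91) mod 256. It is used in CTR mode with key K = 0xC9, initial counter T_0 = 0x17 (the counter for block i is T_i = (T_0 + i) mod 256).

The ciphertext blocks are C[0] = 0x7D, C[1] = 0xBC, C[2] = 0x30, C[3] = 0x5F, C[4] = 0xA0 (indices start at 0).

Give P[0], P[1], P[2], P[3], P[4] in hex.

P[0] = 0x12, P[1] = 0xDE, P[2] = 0x51, P[3] = 0x3B, P[4] = 0xC3

CTR decryption: S_i = E(K, T_i) where T_i is the counter for block i; P_i = C_i ⊕ S_i.
P[0]: T = 0x17, S = E(K, T) = 0x6F; 0x7D ⊕ 0x6F = 0x12.
P[1]: T = 0x18, S = E(K, T) = 0x62; 0xBC ⊕ 0x62 = 0xDE.
P[2]: T = 0x19, S = E(K, T) = 0x61; 0x30 ⊕ 0x61 = 0x51.
P[3]: T = 0x1A, S = E(K, T) = 0x64; 0x5F ⊕ 0x64 = 0x3B.
P[4]: T = 0x1B, S = E(K, T) = 0x63; 0xA0 ⊕ 0x63 = 0xC3.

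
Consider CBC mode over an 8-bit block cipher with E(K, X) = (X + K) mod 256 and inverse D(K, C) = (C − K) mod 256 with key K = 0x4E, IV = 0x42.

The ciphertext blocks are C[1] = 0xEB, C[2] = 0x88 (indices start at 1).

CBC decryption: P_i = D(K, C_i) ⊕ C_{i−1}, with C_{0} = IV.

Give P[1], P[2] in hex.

P[1] = 0xDF, P[2] = 0xD1

P[1]: D(K, 0xEB) = 0x9D; 0x9D ⊕ 0x42 = 0xDF.
P[2]: D(K, 0x88) = 0x3A; 0x3A ⊕ 0xEB = 0xD1.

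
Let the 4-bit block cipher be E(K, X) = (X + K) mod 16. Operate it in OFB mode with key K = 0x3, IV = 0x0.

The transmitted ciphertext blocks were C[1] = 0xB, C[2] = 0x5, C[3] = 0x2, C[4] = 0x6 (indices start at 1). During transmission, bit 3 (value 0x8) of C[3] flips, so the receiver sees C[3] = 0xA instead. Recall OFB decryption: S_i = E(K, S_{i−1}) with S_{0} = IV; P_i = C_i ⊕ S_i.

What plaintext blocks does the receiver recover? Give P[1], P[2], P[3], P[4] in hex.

P[1] = 0x8, P[2] = 0x3, P[3] = 0x3, P[4] = 0xA

Only C[3] changed, to 0xA. In OFB, a change in C_i flips the same bit in P_i only; the keystream is unaffected. Decrypting the received ciphertext:
P[1]: S = E(K, 0x0) = 0x3; 0xB ⊕ 0x3 = 0x8.
P[2]: S = E(K, 0x3) = 0x6; 0x5 ⊕ 0x6 = 0x3.
P[3]: S = E(K, 0x6) = 0x9; 0xA ⊕ 0x9 = 0x3.
P[4]: S = E(K, 0x9) = 0xC; 0x6 ⊕ 0xC = 0xA.
Blocks that differ from the original plaintext: P[3].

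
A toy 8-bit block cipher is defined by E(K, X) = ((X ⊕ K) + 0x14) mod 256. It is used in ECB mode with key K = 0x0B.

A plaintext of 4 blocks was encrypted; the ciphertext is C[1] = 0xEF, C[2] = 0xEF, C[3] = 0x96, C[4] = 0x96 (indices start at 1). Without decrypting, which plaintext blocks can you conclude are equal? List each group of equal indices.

P[1] = P[2]; P[3] = P[4]

ECB encrypts each block independently with the same key, so equal ciphertext blocks imply equal plaintext blocks.
C[1] = C[2] = 0xEF, so P[1] = P[2].
C[3] = C[4] = 0x96, so P[3] = P[4].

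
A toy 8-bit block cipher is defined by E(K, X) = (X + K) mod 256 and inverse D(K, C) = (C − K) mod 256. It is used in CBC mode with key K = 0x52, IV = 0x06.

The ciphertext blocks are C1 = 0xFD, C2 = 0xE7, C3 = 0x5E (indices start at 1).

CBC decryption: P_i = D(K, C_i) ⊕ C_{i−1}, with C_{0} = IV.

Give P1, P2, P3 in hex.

P1: D(K, 0xFD) = 0xAB; 0xAB ⊕ 0x06 = 0xAD.
P2: D(K, 0xE7) = 0x95; 0x95 ⊕ 0xFD = 0x68.
P3: D(K, 0x5E) = 0x0C; 0x0C ⊕ 0xE7 = 0xEB.

P1 = 0xAD, P2 = 0x68, P3 = 0xEB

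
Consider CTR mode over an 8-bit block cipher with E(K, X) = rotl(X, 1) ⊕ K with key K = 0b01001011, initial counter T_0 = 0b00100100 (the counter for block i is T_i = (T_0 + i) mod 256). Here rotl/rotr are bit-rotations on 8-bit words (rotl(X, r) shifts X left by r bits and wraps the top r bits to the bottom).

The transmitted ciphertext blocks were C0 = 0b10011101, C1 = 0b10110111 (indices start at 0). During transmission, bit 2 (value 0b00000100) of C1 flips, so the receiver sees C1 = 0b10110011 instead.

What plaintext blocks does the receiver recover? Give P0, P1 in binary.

CTR decryption: S_i = E(K, T_i) where T_i is the counter for block i; P_i = C_i ⊕ S_i.
Only C1 changed, to 0b10110011. In CTR, a change in C_i flips the same bit in P_i only; the keystream is unaffected. Decrypting the received ciphertext:
P0: T = 0b00100100, S = E(K, T) = 0b00000011; 0b10011101 ⊕ 0b00000011 = 0b10011110.
P1: T = 0b00100101, S = E(K, T) = 0b00000001; 0b10110011 ⊕ 0b00000001 = 0b10110010.
Blocks that differ from the original plaintext: P1.

P0 = 0b10011110, P1 = 0b10110010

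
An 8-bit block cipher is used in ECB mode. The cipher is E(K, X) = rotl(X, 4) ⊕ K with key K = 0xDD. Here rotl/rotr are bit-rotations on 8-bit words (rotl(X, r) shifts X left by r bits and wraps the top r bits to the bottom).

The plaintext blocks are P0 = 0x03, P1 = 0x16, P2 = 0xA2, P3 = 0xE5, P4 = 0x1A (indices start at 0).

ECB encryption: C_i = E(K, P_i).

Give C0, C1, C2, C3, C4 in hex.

C0: E(K, 0x03) = 0xED.
C1: E(K, 0x16) = 0xBC.
C2: E(K, 0xA2) = 0xF7.
C3: E(K, 0xE5) = 0x83.
C4: E(K, 0x1A) = 0x7C.

C0 = 0xED, C1 = 0xBC, C2 = 0xF7, C3 = 0x83, C4 = 0x7C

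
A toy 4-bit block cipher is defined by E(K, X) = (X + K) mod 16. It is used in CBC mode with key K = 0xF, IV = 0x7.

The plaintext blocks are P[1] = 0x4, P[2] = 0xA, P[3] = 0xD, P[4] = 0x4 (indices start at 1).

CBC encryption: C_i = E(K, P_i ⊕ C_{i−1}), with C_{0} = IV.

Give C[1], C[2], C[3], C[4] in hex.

C[1] = 0x2, C[2] = 0x7, C[3] = 0x9, C[4] = 0xC

C[1]: P[1] ⊕ 0x7 = 0x3; E(K, 0x3) = 0x2.
C[2]: P[2] ⊕ 0x2 = 0x8; E(K, 0x8) = 0x7.
C[3]: P[3] ⊕ 0x7 = 0xA; E(K, 0xA) = 0x9.
C[4]: P[4] ⊕ 0x9 = 0xD; E(K, 0xD) = 0xC.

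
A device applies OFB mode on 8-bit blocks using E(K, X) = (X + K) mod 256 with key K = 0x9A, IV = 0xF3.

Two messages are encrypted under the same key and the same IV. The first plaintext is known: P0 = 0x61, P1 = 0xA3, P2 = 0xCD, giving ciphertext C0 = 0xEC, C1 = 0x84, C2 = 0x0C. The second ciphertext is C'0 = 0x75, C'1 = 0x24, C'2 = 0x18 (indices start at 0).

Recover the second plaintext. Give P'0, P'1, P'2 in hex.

P'0 = 0xF8, P'1 = 0x03, P'2 = 0xD9

In OFB with a reused IV, both messages share the same keystream S_i, so C_i ⊕ C'_i = P_i ⊕ P'_i and thus P'_i = P_i ⊕ C_i ⊕ C'_i.
P'0: 0x61 ⊕ 0xEC ⊕ 0x75 = 0xF8.
P'1: 0xA3 ⊕ 0x84 ⊕ 0x24 = 0x03.
P'2: 0xCD ⊕ 0x0C ⊕ 0x18 = 0xD9.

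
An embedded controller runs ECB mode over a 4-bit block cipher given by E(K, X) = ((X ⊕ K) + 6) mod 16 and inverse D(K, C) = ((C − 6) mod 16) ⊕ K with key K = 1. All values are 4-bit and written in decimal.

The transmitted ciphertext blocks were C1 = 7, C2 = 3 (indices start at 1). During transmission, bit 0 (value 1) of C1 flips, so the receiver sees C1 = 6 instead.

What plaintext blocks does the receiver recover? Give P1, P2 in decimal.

P1 = 1, P2 = 12

ECB decryption: P_i = D(K, C_i).
Only C1 changed, to 6. In ECB, a change in C_i affects only P_i. Decrypting the received ciphertext:
P1: D(K, 6) = 1.
P2: D(K, 3) = 12.
Blocks that differ from the original plaintext: P1.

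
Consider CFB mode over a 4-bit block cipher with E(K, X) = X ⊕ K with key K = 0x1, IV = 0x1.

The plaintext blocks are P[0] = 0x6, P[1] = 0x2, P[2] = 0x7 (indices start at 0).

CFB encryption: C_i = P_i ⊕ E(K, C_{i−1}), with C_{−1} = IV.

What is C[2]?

C[2] = 0x3

C[0]: E(K, 0x1) = 0x0; 0x6 ⊕ 0x0 = 0x6.
C[1]: E(K, 0x6) = 0x7; 0x2 ⊕ 0x7 = 0x5.
C[2]: E(K, 0x5) = 0x4; 0x7 ⊕ 0x4 = 0x3.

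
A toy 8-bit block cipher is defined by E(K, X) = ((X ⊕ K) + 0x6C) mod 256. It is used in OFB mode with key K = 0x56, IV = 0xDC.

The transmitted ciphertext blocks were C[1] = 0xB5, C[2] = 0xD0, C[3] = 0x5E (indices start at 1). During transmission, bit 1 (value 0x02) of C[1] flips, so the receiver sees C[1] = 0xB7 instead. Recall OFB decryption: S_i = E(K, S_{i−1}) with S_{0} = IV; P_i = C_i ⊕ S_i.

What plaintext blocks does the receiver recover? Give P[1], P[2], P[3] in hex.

P[1] = 0x41, P[2] = 0xDC, P[3] = 0x98

Only C[1] changed, to 0xB7. In OFB, a change in C_i flips the same bit in P_i only; the keystream is unaffected. Decrypting the received ciphertext:
P[1]: S = E(K, 0xDC) = 0xF6; 0xB7 ⊕ 0xF6 = 0x41.
P[2]: S = E(K, 0xF6) = 0x0C; 0xD0 ⊕ 0x0C = 0xDC.
P[3]: S = E(K, 0x0C) = 0xC6; 0x5E ⊕ 0xC6 = 0x98.
Blocks that differ from the original plaintext: P[1].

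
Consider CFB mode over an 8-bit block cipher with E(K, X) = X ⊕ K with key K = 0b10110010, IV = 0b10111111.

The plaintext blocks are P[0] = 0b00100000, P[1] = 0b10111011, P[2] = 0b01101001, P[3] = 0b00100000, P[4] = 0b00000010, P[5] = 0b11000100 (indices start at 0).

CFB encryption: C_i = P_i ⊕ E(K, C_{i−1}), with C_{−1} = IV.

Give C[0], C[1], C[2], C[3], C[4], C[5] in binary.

C[0]: E(K, 0b10111111) = 0b00001101; 0b00100000 ⊕ 0b00001101 = 0b00101101.
C[1]: E(K, 0b00101101) = 0b10011111; 0b10111011 ⊕ 0b10011111 = 0b00100100.
C[2]: E(K, 0b00100100) = 0b10010110; 0b01101001 ⊕ 0b10010110 = 0b11111111.
C[3]: E(K, 0b11111111) = 0b01001101; 0b00100000 ⊕ 0b01001101 = 0b01101101.
C[4]: E(K, 0b01101101) = 0b11011111; 0b00000010 ⊕ 0b11011111 = 0b11011101.
C[5]: E(K, 0b11011101) = 0b01101111; 0b11000100 ⊕ 0b01101111 = 0b10101011.

C[0] = 0b00101101, C[1] = 0b00100100, C[2] = 0b11111111, C[3] = 0b01101101, C[4] = 0b11011101, C[5] = 0b10101011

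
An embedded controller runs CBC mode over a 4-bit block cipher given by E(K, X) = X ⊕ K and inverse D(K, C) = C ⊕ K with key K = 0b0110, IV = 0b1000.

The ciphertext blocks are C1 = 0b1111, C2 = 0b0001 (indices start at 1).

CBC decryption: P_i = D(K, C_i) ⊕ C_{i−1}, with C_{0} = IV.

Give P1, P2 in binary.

P1: D(K, 0b1111) = 0b1001; 0b1001 ⊕ 0b1000 = 0b0001.
P2: D(K, 0b0001) = 0b0111; 0b0111 ⊕ 0b1111 = 0b1000.

P1 = 0b0001, P2 = 0b1000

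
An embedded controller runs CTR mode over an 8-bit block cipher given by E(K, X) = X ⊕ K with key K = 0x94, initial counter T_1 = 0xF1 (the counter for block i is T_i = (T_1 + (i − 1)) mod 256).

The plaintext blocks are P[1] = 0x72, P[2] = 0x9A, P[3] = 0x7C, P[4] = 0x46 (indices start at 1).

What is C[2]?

C[2] = 0xFC

CTR encryption: S_i = E(K, T_i) where T_i is the counter for block i; C_i = P_i ⊕ S_i.
C[1]: T = 0xF1, S = E(K, T) = 0x65; 0x72 ⊕ 0x65 = 0x17.
C[2]: T = 0xF2, S = E(K, T) = 0x66; 0x9A ⊕ 0x66 = 0xFC.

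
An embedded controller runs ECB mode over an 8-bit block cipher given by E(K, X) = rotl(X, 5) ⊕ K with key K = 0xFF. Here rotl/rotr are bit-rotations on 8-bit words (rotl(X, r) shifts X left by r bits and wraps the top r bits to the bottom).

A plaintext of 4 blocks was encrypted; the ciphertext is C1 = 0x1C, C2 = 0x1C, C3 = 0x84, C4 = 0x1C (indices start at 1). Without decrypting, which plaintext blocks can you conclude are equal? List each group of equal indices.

P1 = P2 = P4

ECB encrypts each block independently with the same key, so equal ciphertext blocks imply equal plaintext blocks.
C1 = C2 = C4 = 0x1C, so P1 = P2 = P4.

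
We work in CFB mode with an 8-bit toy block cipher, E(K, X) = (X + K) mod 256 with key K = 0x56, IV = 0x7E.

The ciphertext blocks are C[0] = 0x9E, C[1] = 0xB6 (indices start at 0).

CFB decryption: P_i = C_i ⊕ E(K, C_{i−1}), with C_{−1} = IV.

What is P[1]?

P[1]: E(K, 0x9E) = 0xF4; 0xB6 ⊕ 0xF4 = 0x42.

P[1] = 0x42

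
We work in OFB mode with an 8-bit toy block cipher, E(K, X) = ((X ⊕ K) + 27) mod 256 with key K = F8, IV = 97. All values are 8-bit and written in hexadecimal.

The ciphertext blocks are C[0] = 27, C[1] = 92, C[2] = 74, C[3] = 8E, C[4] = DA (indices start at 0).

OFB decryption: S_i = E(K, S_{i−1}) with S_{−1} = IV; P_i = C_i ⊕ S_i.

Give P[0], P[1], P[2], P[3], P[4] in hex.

P[0] = B1, P[1] = 07, P[2] = E0, P[3] = 1D, P[4] = 48

P[0]: S = E(K, 97) = 96; 27 ⊕ 96 = B1.
P[1]: S = E(K, 96) = 95; 92 ⊕ 95 = 07.
P[2]: S = E(K, 95) = 94; 74 ⊕ 94 = E0.
P[3]: S = E(K, 94) = 93; 8E ⊕ 93 = 1D.
P[4]: S = E(K, 93) = 92; DA ⊕ 92 = 48.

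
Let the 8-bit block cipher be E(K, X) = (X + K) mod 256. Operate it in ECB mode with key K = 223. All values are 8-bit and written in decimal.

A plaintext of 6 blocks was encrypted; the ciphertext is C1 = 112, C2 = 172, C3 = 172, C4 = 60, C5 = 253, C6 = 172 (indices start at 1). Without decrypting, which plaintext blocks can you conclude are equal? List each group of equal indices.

ECB encrypts each block independently with the same key, so equal ciphertext blocks imply equal plaintext blocks.
C2 = C3 = C6 = 172, so P2 = P3 = P6.

P2 = P3 = P6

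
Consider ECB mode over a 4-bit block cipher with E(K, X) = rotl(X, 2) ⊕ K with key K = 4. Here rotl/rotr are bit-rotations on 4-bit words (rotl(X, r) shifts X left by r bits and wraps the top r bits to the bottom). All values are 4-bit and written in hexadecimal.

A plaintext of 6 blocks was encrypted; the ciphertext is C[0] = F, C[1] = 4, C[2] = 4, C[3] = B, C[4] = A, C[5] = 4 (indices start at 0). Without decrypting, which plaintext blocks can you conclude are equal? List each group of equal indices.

P[1] = P[2] = P[5]

ECB encrypts each block independently with the same key, so equal ciphertext blocks imply equal plaintext blocks.
C[1] = C[2] = C[5] = 4, so P[1] = P[2] = P[5].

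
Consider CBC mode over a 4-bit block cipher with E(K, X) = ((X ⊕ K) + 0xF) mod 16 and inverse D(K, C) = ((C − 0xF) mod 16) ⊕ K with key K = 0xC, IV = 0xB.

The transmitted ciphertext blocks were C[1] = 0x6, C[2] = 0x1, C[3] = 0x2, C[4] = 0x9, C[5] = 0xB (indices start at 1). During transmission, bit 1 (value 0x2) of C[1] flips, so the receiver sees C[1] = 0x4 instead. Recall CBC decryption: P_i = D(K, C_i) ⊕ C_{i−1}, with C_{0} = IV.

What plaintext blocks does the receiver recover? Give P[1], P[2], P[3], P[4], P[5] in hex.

P[1] = 0x2, P[2] = 0xA, P[3] = 0xE, P[4] = 0x4, P[5] = 0x9

Only C[1] changed, to 0x4. In CBC, a change in C_i garbles P_i and flips the same bit in P_{i+1}. Decrypting the received ciphertext:
P[1]: D(K, 0x4) = 0x9; 0x9 ⊕ 0xB = 0x2.
P[2]: D(K, 0x1) = 0xE; 0xE ⊕ 0x4 = 0xA.
P[3]: D(K, 0x2) = 0xF; 0xF ⊕ 0x1 = 0xE.
P[4]: D(K, 0x9) = 0x6; 0x6 ⊕ 0x2 = 0x4.
P[5]: D(K, 0xB) = 0x0; 0x0 ⊕ 0x9 = 0x9.
Blocks that differ from the original plaintext: P[1], P[2].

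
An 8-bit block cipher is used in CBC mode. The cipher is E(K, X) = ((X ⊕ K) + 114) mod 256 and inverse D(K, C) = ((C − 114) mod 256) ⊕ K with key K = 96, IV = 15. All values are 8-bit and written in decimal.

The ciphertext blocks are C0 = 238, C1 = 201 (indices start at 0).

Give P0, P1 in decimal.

CBC decryption: P_i = D(K, C_i) ⊕ C_{i−1}, with C_{−1} = IV.
P0: D(K, 238) = 28; 28 ⊕ 15 = 19.
P1: D(K, 201) = 55; 55 ⊕ 238 = 217.

P0 = 19, P1 = 217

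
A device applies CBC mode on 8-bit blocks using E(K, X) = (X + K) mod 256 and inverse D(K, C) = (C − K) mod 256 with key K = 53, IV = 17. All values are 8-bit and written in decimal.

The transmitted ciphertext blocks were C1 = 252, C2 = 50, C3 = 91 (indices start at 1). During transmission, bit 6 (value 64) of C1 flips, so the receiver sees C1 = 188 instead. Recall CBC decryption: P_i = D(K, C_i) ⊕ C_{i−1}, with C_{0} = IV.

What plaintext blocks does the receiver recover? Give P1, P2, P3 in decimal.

P1 = 150, P2 = 65, P3 = 20

Only C1 changed, to 188. In CBC, a change in C_i garbles P_i and flips the same bit in P_{i+1}. Decrypting the received ciphertext:
P1: D(K, 188) = 135; 135 ⊕ 17 = 150.
P2: D(K, 50) = 253; 253 ⊕ 188 = 65.
P3: D(K, 91) = 38; 38 ⊕ 50 = 20.
Blocks that differ from the original plaintext: P1, P2.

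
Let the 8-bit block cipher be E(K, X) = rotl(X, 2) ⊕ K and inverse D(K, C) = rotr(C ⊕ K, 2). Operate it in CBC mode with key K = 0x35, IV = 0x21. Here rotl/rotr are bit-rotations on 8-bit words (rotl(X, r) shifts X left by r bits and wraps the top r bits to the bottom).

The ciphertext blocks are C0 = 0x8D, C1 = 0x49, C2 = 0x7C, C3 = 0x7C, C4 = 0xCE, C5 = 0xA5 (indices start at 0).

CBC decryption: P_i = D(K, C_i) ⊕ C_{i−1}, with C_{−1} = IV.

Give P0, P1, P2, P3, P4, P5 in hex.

P0 = 0x0F, P1 = 0x92, P2 = 0x1B, P3 = 0x2E, P4 = 0x82, P5 = 0xEA

P0: D(K, 0x8D) = 0x2E; 0x2E ⊕ 0x21 = 0x0F.
P1: D(K, 0x49) = 0x1F; 0x1F ⊕ 0x8D = 0x92.
P2: D(K, 0x7C) = 0x52; 0x52 ⊕ 0x49 = 0x1B.
P3: D(K, 0x7C) = 0x52; 0x52 ⊕ 0x7C = 0x2E.
P4: D(K, 0xCE) = 0xFE; 0xFE ⊕ 0x7C = 0x82.
P5: D(K, 0xA5) = 0x24; 0x24 ⊕ 0xCE = 0xEA.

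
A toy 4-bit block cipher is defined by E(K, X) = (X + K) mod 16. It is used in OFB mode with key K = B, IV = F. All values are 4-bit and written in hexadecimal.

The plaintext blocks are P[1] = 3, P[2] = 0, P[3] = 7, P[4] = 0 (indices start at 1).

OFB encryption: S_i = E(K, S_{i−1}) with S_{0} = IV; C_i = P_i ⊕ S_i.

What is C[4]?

C[1]: S = E(K, F) = A; 3 ⊕ A = 9.
C[2]: S = E(K, A) = 5; 0 ⊕ 5 = 5.
C[3]: S = E(K, 5) = 0; 7 ⊕ 0 = 7.
C[4]: S = E(K, 0) = B; 0 ⊕ B = B.

C[4] = B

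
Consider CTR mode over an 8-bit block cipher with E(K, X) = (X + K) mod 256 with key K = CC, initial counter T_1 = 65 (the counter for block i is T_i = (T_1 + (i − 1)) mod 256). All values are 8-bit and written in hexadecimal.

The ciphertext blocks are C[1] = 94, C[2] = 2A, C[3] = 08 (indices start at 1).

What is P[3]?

CTR decryption: S_i = E(K, T_i) where T_i is the counter for block i; P_i = C_i ⊕ S_i.
P[3]: T = 67, S = E(K, T) = 33; 08 ⊕ 33 = 3B.

P[3] = 3B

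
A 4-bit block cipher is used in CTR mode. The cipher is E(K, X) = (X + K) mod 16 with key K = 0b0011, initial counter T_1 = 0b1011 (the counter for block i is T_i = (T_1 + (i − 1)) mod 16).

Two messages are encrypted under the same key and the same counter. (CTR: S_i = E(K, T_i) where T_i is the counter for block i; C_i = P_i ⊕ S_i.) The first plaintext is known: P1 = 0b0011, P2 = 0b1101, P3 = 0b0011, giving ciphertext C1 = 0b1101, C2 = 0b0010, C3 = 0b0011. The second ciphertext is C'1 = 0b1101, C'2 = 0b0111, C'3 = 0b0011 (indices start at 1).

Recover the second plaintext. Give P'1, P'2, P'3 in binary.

P'1 = 0b0011, P'2 = 0b1000, P'3 = 0b0011

In CTR with a reused counter, both messages share the same keystream S_i, so C_i ⊕ C'_i = P_i ⊕ P'_i and thus P'_i = P_i ⊕ C_i ⊕ C'_i.
P'1: 0b0011 ⊕ 0b1101 ⊕ 0b1101 = 0b0011.
P'2: 0b1101 ⊕ 0b0010 ⊕ 0b0111 = 0b1000.
P'3: 0b0011 ⊕ 0b0011 ⊕ 0b0011 = 0b0011.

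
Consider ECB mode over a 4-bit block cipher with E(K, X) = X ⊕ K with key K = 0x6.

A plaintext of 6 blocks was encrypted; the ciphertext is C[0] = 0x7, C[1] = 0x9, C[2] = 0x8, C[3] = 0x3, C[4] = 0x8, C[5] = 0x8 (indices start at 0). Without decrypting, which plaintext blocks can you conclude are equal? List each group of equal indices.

P[2] = P[4] = P[5]

ECB encrypts each block independently with the same key, so equal ciphertext blocks imply equal plaintext blocks.
C[2] = C[4] = C[5] = 0x8, so P[2] = P[4] = P[5].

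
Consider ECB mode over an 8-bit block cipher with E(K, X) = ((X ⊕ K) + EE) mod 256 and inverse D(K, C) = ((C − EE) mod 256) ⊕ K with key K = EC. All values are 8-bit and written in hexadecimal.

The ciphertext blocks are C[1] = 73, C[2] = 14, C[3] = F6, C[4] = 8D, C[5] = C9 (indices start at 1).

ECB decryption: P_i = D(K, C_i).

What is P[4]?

P[4]: D(K, 8D) = 73.

P[4] = 73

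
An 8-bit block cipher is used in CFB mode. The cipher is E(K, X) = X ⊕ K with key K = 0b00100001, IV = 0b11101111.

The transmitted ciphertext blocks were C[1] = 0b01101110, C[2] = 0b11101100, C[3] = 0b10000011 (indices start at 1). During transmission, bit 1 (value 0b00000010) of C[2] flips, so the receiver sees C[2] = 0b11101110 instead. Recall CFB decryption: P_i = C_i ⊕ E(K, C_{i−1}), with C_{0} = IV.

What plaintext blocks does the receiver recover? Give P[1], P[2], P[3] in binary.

Only C[2] changed, to 0b11101110. In CFB, a change in C_i flips the same bit in P_i and garbles P_{i+1}. Decrypting the received ciphertext:
P[1]: E(K, 0b11101111) = 0b11001110; 0b01101110 ⊕ 0b11001110 = 0b10100000.
P[2]: E(K, 0b01101110) = 0b01001111; 0b11101110 ⊕ 0b01001111 = 0b10100001.
P[3]: E(K, 0b11101110) = 0b11001111; 0b10000011 ⊕ 0b11001111 = 0b01001100.
Blocks that differ from the original plaintext: P[2], P[3].

P[1] = 0b10100000, P[2] = 0b10100001, P[3] = 0b01001100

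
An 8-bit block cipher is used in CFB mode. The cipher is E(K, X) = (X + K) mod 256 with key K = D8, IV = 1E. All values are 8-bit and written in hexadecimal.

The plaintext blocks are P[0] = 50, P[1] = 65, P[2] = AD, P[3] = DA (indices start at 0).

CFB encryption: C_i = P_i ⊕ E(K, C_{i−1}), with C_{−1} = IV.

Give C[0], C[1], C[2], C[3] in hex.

C[0]: E(K, 1E) = F6; 50 ⊕ F6 = A6.
C[1]: E(K, A6) = 7E; 65 ⊕ 7E = 1B.
C[2]: E(K, 1B) = F3; AD ⊕ F3 = 5E.
C[3]: E(K, 5E) = 36; DA ⊕ 36 = EC.

C[0] = A6, C[1] = 1B, C[2] = 5E, C[3] = EC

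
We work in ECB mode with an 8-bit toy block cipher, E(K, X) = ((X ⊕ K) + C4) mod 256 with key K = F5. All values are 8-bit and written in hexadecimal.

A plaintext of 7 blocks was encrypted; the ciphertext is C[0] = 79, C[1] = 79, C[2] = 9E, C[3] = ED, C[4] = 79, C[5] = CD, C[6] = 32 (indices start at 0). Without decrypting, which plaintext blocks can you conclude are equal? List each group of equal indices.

ECB encrypts each block independently with the same key, so equal ciphertext blocks imply equal plaintext blocks.
C[0] = C[1] = C[4] = 79, so P[0] = P[1] = P[4].

P[0] = P[1] = P[4]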